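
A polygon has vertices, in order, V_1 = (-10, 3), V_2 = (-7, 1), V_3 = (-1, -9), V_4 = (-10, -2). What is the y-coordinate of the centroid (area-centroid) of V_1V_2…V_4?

-50/21

Apply the shoelace (surveyor's) formula. First the cross-terms c_i = x_i·y_{i+1} − x_{i+1}·y_i:
  11, 64, -88, -50  ⇒  2A = -63, A = -31.5.
Then Σ (y_i + y_{i+1})·c_i = 450, so ȳ = 450 / (6·(-31.5)) = -50/21.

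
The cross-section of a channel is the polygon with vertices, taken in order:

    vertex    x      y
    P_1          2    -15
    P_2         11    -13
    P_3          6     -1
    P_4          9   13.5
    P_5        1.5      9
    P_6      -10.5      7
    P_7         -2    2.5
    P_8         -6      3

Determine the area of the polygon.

271.25

P_1→P_2: (2)(-13) − (11)(-15) = 139
P_2→P_3: (11)(-1) − (6)(-13) = 67
P_3→P_4: (6)(13.5) − (9)(-1) = 90
P_4→P_5: (9)(9) − (1.5)(13.5) = 60.75
P_5→P_6: (1.5)(7) − (-10.5)(9) = 105
P_6→P_7: (-10.5)(2.5) − (-2)(7) = -12.25
P_7→P_8: (-2)(3) − (-6)(2.5) = 9
P_8→P_1: (-6)(-15) − (2)(3) = 84
Σ = 542.5
Area = |Σ|/2 = 271.25.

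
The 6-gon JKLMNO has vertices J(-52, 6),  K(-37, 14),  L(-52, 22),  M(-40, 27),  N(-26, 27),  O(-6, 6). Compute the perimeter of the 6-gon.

136

|JK| = √((15)² + (8)²) = √289 = 17
|KL| = √((-15)² + (8)²) = √289 = 17
|LM| = √((12)² + (5)²) = √169 = 13
|MN| = √((14)² + (0)²) = √196 = 14
|NO| = √((20)² + (-21)²) = √841 = 29
|OJ| = √((-46)² + (0)²) = √2116 = 46
Perimeter = 17 + 17 + 13 + 14 + 29 + 46 = 136.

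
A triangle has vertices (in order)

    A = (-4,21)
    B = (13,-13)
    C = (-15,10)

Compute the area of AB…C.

Cross-terms: -221, -65, -275  ⇒  Σ = -561
Area = |Σ|/2 = 280.5.

280.5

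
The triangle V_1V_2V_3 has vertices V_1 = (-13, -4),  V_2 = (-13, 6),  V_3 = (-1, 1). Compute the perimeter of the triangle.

36

|V_1V_2| = √((0)² + (10)²) = √100 = 10
|V_2V_3| = √((12)² + (-5)²) = √169 = 13
|V_3V_1| = √((-12)² + (-5)²) = √169 = 13
Perimeter = 10 + 13 + 13 = 36.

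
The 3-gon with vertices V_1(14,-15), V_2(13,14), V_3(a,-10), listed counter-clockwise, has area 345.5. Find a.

-10

Write out the shoelace sum; only the two edges meeting at V_3 involve a:
2·Area = [(13·(-10) − a·14) + (a·(-15) − 14·(-10))] + 391
       = -29·a + 401 = 691
⇒ a = -10.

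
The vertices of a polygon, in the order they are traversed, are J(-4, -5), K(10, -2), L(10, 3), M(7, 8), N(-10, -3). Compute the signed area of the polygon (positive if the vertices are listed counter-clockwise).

132

J→K: (-4)(-2) − (10)(-5) = 58
K→L: (10)(3) − (10)(-2) = 50
L→M: (10)(8) − (7)(3) = 59
M→N: (7)(-3) − (-10)(8) = 59
N→J: (-10)(-5) − (-4)(-3) = 38
Σ = 264
Signed area = Σ/2 = 132 (positive ⇒ counter-clockwise traversal).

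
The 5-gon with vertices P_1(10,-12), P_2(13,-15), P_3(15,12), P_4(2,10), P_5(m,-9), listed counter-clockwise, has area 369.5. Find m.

-7

Write out the shoelace sum; only the two edges meeting at P_5 involve m:
2·Area = [(2·(-9) − m·10) + (m·(-12) − 10·(-9))] + 513
       = -22·m + 585 = 739
⇒ m = -7.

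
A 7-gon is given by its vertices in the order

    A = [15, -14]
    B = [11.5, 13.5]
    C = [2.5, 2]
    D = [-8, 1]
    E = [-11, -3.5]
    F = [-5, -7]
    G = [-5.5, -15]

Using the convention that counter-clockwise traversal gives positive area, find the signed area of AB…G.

Σ = (363.5) + (-10.75) + (18.5) + (39) + (59.5) + (36.5) + (302) = 808.25
Signed area = Σ/2 = 404.125 (positive ⇒ counter-clockwise traversal).

404.125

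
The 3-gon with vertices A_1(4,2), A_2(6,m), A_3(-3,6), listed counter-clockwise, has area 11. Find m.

4

Write out the shoelace sum; only the two edges meeting at A_2 involve m:
2·Area = [(4·m − 6·2) + (6·6 − (-3)·m)] + -30
       = 7·m + -6 = 22
⇒ m = 4.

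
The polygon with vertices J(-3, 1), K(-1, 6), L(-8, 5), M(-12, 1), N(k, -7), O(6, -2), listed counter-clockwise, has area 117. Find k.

Write out the shoelace sum; only the two edges meeting at N involve k:
2·Area = [((-12)·(-7) − k·1) + (k·(-2) − 6·(-7))] + 78
       = -3·k + 204 = 234
⇒ k = -10.

-10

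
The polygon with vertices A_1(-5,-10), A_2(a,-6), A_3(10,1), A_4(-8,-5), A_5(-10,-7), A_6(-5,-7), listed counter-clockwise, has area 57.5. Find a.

1

Write out the shoelace sum; only the two edges meeting at A_2 involve a:
2·Area = [((-5)·(-6) − a·(-10)) + (a·1 − 10·(-6))] + 14
       = 11·a + 104 = 115
⇒ a = 1.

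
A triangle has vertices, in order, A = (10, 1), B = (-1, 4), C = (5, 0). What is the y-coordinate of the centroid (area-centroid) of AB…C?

Apply the shoelace formula. First the cross-terms c_i = x_i·y_{i+1} − x_{i+1}·y_i:
  41, -20, 5  ⇒  2A = 26, A = 13.
Then Σ (y_i + y_{i+1})·c_i = 130, so ȳ = 130 / (6·13) = 5/3.

5/3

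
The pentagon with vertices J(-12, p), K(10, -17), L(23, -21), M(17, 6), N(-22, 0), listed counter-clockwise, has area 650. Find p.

The doubled signed area Σ (x_i y_{i+1} − x_{i+1} y_i) is linear in p.
With p=0 it equals 1012; the coefficient of p is -32 (from the two edges through J).
So -32·p + 1012 = 2·650 = 1300 ⇒ p = -9.

-9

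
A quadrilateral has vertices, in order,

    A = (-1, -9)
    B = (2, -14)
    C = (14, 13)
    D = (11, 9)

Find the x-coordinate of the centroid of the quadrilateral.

Apply the shoelace formula. First the cross-terms c_i = x_i·y_{i+1} − x_{i+1}·y_i:
  32, 222, -17, -90  ⇒  2A = 147, A = 73.5.
Then Σ (x_i + x_{i+1})·c_i = 2259, so x̄ = 2259 / (6·73.5) = 251/49.

251/49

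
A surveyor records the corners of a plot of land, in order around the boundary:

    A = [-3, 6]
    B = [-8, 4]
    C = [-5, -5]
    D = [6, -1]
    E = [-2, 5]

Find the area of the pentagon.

Apply the shoelace (surveyor's) formula: 2A = Σ (x_i·y_{i+1} − x_{i+1}·y_i), indices taken mod 5.
Cross-terms: 36, 60, 35, 28, 3  ⇒  Σ = 162
Area = |Σ|/2 = 81.

81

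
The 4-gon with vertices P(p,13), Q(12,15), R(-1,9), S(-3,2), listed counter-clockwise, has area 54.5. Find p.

12

Write out the shoelace sum; only the two edges meeting at P involve p:
2·Area = [((-3)·13 − p·2) + (p·15 − 12·13)] + 148
       = 13·p + -47 = 109
⇒ p = 12.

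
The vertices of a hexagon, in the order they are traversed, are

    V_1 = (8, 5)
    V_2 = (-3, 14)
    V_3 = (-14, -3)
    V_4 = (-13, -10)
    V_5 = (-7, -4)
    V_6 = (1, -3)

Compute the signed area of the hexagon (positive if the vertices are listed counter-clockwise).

234.5

Cross-terms: 127, 205, 101, -18, 25, 29  ⇒  Σ = 469
Signed area = Σ/2 = 234.5 (positive ⇒ counter-clockwise traversal).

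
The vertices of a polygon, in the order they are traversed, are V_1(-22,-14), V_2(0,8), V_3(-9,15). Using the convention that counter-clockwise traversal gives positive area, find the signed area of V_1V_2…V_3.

Cross-terms: -176, 72, 456  ⇒  Σ = 352
Signed area = Σ/2 = 176 (positive ⇒ counter-clockwise traversal).

176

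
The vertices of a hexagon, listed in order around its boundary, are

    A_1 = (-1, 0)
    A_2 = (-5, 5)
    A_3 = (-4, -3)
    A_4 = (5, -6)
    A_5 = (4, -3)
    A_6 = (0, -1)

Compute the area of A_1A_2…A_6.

Apply the surveyor's formula: 2A = Σ (x_i·y_{i+1} − x_{i+1}·y_i), indices taken mod 6.
A_1→A_2: (-1)(5) − (-5)(0) = -5
A_2→A_3: (-5)(-3) − (-4)(5) = 35
A_3→A_4: (-4)(-6) − (5)(-3) = 39
A_4→A_5: (5)(-3) − (4)(-6) = 9
A_5→A_6: (4)(-1) − (0)(-3) = -4
A_6→A_1: (0)(0) − (-1)(-1) = -1
Σ = 73
Area = |Σ|/2 = 36.5.

36.5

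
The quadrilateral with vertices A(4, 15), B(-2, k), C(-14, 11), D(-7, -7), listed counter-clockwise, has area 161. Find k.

Write out the shoelace sum; only the two edges meeting at B involve k:
2·Area = [(4·k − (-2)·15) + ((-2)·11 − (-14)·k)] + 98
       = 18·k + 106 = 322
⇒ k = 12.

12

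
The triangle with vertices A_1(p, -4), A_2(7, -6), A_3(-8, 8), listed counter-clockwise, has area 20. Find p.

The doubled signed area Σ (x_i y_{i+1} − x_{i+1} y_i) is linear in p.
With p=0 it equals 68; the coefficient of p is -14 (from the two edges through A_1).
So -14·p + 68 = 2·20 = 40 ⇒ p = 2.

2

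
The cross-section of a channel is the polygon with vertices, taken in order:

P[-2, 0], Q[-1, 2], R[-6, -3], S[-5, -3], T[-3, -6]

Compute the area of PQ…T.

Apply the surveyor's formula: 2A = Σ (x_i·y_{i+1} − x_{i+1}·y_i), indices taken mod 5.
Σ = (-4) + (15) + (3) + (21) + (-12) = 23
Area = |Σ|/2 = 11.5.

11.5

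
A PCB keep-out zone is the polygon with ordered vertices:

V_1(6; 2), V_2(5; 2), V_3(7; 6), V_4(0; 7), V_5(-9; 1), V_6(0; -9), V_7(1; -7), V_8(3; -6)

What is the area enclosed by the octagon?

Σ = (2) + (16) + (49) + (63) + (81) + (9) + (15) + (42) = 277
Area = |Σ|/2 = 138.5.

138.5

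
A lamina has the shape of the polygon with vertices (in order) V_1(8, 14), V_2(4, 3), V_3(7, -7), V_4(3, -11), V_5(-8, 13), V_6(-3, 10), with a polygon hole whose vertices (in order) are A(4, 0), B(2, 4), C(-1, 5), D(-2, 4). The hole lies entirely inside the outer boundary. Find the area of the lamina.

164.5

Outer boundary:
Σ = (-32) + (-49) + (-56) + (-49) + (-41) + (-122) = -349
Area = |Σ|/2 = 174.5.
Hole:
A→B: (4)(4) − (2)(0) = 16
B→C: (2)(5) − (-1)(4) = 14
C→D: (-1)(4) − (-2)(5) = 6
D→A: (-2)(0) − (4)(4) = -16
Σ = 20
Area = |Σ|/2 = 10.
Net area = 174.5 − 10 = 164.5.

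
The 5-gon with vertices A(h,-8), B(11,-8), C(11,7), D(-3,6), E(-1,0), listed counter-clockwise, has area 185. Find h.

-2

The doubled signed area Σ (x_i y_{i+1} − x_{i+1} y_i) is linear in h.
With h=0 it equals 354; the coefficient of h is -8 (from the two edges through A).
So -8·h + 354 = 2·185 = 370 ⇒ h = -2.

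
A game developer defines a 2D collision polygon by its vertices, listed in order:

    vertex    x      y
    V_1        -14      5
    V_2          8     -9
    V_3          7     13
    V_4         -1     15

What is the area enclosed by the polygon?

Apply the shoelace formula: 2A = Σ (x_i·y_{i+1} − x_{i+1}·y_i), indices taken mod 4.
Cross-terms: 86, 167, 118, 205  ⇒  Σ = 576
Area = |Σ|/2 = 288.

288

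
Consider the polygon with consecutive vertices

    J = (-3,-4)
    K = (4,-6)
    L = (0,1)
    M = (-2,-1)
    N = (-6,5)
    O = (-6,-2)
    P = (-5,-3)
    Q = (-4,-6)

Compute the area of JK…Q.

45

Apply the shoelace formula: 2A = Σ (x_i·y_{i+1} − x_{i+1}·y_i), indices taken mod 8.
Cross-terms: 34, 4, 2, -16, 42, 8, 18, -2  ⇒  Σ = 90
Area = |Σ|/2 = 45.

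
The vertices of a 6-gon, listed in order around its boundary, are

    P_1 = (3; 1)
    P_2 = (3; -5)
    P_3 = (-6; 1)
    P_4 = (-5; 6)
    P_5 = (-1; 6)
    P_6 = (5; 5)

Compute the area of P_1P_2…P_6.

72.5

Σ = (-18) + (-27) + (-31) + (-24) + (-35) + (-10) = -145
Area = |Σ|/2 = 72.5.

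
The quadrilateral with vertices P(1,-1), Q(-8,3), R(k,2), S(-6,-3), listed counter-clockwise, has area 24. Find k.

Write out the shoelace sum; only the two edges meeting at R involve k:
2·Area = [((-8)·2 − k·3) + (k·(-3) − (-6)·2)] + 4
       = -6·k + 0 = 48
⇒ k = -8.

-8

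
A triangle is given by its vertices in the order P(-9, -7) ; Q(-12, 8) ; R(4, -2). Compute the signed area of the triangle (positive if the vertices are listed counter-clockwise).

-105

Σ = (-156) + (-8) + (-46) = -210
Signed area = Σ/2 = -105 (negative ⇒ clockwise traversal).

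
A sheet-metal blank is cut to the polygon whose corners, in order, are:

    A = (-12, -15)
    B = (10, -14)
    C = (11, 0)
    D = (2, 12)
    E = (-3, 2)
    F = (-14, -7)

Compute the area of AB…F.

Apply the shoelace formula: 2A = Σ (x_i·y_{i+1} − x_{i+1}·y_i), indices taken mod 6.
A→B: (-12)(-14) − (10)(-15) = 318
B→C: (10)(0) − (11)(-14) = 154
C→D: (11)(12) − (2)(0) = 132
D→E: (2)(2) − (-3)(12) = 40
E→F: (-3)(-7) − (-14)(2) = 49
F→A: (-14)(-15) − (-12)(-7) = 126
Σ = 819
Area = |Σ|/2 = 409.5.

409.5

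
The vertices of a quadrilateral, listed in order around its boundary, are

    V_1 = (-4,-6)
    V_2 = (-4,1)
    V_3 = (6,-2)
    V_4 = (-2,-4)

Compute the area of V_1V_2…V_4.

29

Apply the shoelace (surveyor's) formula: 2A = Σ (x_i·y_{i+1} − x_{i+1}·y_i), indices taken mod 4.
V_1→V_2: (-4)(1) − (-4)(-6) = -28
V_2→V_3: (-4)(-2) − (6)(1) = 2
V_3→V_4: (6)(-4) − (-2)(-2) = -28
V_4→V_1: (-2)(-6) − (-4)(-4) = -4
Σ = -58
Area = |Σ|/2 = 29.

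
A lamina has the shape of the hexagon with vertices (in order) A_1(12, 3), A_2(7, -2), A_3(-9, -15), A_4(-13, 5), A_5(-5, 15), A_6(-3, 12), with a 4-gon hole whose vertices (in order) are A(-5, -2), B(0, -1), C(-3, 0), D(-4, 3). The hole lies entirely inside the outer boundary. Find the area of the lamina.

Outer boundary:
Apply the surveyor's formula: 2A = Σ (x_i·y_{i+1} − x_{i+1}·y_i), indices taken mod 6.
Cross-terms: -45, -123, -240, -170, -15, -153  ⇒  Σ = -746
Area = |Σ|/2 = 373.
Hole:
Apply Gauss's area formula: 2A = Σ (x_i·y_{i+1} − x_{i+1}·y_i), indices taken mod 4.
Σ = (5) + (-3) + (-9) + (23) = 16
Area = |Σ|/2 = 8.
Net area = 373 − 8 = 365.

365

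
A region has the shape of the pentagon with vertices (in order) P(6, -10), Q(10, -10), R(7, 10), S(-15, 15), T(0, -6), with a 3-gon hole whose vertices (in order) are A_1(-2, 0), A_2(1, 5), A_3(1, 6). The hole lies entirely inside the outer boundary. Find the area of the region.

Outer boundary:
Cross-terms: 40, 170, 255, 90, 36  ⇒  Σ = 591
Area = |Σ|/2 = 295.5.
Hole:
Apply the shoelace (surveyor's) formula: 2A = Σ (x_i·y_{i+1} − x_{i+1}·y_i), indices taken mod 3.
A_1→A_2: (-2)(5) − (1)(0) = -10
A_2→A_3: (1)(6) − (1)(5) = 1
A_3→A_1: (1)(0) − (-2)(6) = 12
Σ = 3
Area = |Σ|/2 = 1.5.
Net area = 295.5 − 1.5 = 294.

294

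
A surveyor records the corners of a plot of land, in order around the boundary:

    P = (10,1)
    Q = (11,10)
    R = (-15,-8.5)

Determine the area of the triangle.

Cross-terms: 89, 56.5, 70  ⇒  Σ = 215.5
Area = |Σ|/2 = 107.75.

107.75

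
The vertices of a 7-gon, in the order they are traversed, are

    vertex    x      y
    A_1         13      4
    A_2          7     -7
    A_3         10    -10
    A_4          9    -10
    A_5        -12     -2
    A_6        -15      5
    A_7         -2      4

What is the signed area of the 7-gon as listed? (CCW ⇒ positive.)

-233.5

Apply the shoelace (surveyor's) formula: 2A = Σ (x_i·y_{i+1} − x_{i+1}·y_i), indices taken mod 7.
A_1→A_2: (13)(-7) − (7)(4) = -119
A_2→A_3: (7)(-10) − (10)(-7) = 0
A_3→A_4: (10)(-10) − (9)(-10) = -10
A_4→A_5: (9)(-2) − (-12)(-10) = -138
A_5→A_6: (-12)(5) − (-15)(-2) = -90
A_6→A_7: (-15)(4) − (-2)(5) = -50
A_7→A_1: (-2)(4) − (13)(4) = -60
Σ = -467
Signed area = Σ/2 = -233.5 (negative ⇒ clockwise traversal).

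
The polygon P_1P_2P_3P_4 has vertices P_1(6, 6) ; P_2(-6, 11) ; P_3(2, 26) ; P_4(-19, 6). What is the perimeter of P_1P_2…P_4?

84

|P_1P_2| = √((-12)² + (5)²) = √169 = 13
|P_2P_3| = √((8)² + (15)²) = √289 = 17
|P_3P_4| = √((-21)² + (-20)²) = √841 = 29
|P_4P_1| = √((25)² + (0)²) = √625 = 25
Perimeter = 13 + 17 + 29 + 25 = 84.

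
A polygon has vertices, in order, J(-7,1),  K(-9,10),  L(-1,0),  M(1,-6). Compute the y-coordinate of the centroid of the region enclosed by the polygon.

67/43

Apply the surveyor's formula. First the cross-terms c_i = x_i·y_{i+1} − x_{i+1}·y_i:
  -61, 10, 6, -41  ⇒  2A = -86, A = -43.
Then Σ (y_i + y_{i+1})·c_i = -402, so ȳ = -402 / (6·(-43)) = 67/43.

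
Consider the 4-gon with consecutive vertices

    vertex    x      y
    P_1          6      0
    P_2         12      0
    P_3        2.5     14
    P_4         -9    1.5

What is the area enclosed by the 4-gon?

Apply the surveyor's formula: 2A = Σ (x_i·y_{i+1} − x_{i+1}·y_i), indices taken mod 4.
Σ = (0) + (168) + (129.75) + (-9) = 288.75
Area = |Σ|/2 = 144.375.

144.375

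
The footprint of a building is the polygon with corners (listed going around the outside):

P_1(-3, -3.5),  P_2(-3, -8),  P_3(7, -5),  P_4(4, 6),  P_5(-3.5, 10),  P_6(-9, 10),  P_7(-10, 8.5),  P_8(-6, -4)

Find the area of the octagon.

Σ = (13.5) + (71) + (62) + (61) + (55) + (23.5) + (91) + (9) = 386
Area = |Σ|/2 = 193.

193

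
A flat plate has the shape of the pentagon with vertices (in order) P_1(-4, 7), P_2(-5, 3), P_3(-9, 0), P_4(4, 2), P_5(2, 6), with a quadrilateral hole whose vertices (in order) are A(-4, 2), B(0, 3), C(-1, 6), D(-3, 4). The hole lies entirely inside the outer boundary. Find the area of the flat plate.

Outer boundary:
Apply Gauss's area formula: 2A = Σ (x_i·y_{i+1} − x_{i+1}·y_i), indices taken mod 5.
Σ = (23) + (27) + (-18) + (20) + (38) = 90
Area = |Σ|/2 = 45.
Hole:
Σ = (-12) + (3) + (14) + (10) = 15
Area = |Σ|/2 = 7.5.
Net area = 45 − 7.5 = 37.5.

37.5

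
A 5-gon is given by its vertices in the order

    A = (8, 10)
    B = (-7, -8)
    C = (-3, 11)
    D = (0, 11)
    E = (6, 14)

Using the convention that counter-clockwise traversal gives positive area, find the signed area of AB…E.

Apply the shoelace (surveyor's) formula: 2A = Σ (x_i·y_{i+1} − x_{i+1}·y_i), indices taken mod 5.
A→B: (8)(-8) − (-7)(10) = 6
B→C: (-7)(11) − (-3)(-8) = -101
C→D: (-3)(11) − (0)(11) = -33
D→E: (0)(14) − (6)(11) = -66
E→A: (6)(10) − (8)(14) = -52
Σ = -246
Signed area = Σ/2 = -123 (negative ⇒ clockwise traversal).

-123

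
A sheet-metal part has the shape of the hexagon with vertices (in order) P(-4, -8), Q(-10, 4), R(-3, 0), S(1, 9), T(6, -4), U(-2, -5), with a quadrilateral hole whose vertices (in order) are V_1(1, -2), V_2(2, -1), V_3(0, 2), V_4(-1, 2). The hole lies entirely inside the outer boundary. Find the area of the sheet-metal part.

Outer boundary:
Σ = (-96) + (12) + (-27) + (-58) + (-38) + (-4) = -211
Area = |Σ|/2 = 105.5.
Hole:
Cross-terms: 3, 4, 2, 0  ⇒  Σ = 9
Area = |Σ|/2 = 4.5.
Net area = 105.5 − 4.5 = 101.

101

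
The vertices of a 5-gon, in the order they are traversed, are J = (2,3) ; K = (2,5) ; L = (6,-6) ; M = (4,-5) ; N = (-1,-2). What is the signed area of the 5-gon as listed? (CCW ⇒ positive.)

-28

Apply Gauss's area formula: 2A = Σ (x_i·y_{i+1} − x_{i+1}·y_i), indices taken mod 5.
Σ = (4) + (-42) + (-6) + (-13) + (1) = -56
Signed area = Σ/2 = -28 (negative ⇒ clockwise traversal).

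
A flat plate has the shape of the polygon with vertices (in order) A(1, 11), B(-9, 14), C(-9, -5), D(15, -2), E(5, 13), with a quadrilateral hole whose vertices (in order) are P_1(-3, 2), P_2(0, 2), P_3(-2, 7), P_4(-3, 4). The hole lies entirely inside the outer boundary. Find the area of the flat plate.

Outer boundary:
Apply the surveyor's formula: 2A = Σ (x_i·y_{i+1} − x_{i+1}·y_i), indices taken mod 5.
A→B: (1)(14) − (-9)(11) = 113
B→C: (-9)(-5) − (-9)(14) = 171
C→D: (-9)(-2) − (15)(-5) = 93
D→E: (15)(13) − (5)(-2) = 205
E→A: (5)(11) − (1)(13) = 42
Σ = 624
Area = |Σ|/2 = 312.
Hole:
Apply the shoelace formula: 2A = Σ (x_i·y_{i+1} − x_{i+1}·y_i), indices taken mod 4.
Σ = (-6) + (4) + (13) + (6) = 17
Area = |Σ|/2 = 8.5.
Net area = 312 − 8.5 = 303.5.

303.5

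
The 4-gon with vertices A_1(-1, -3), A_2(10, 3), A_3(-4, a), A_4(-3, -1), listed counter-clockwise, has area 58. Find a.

5

Write out the shoelace sum; only the two edges meeting at A_3 involve a:
2·Area = [(10·a − (-4)·3) + ((-4)·(-1) − (-3)·a)] + 35
       = 13·a + 51 = 116
⇒ a = 5.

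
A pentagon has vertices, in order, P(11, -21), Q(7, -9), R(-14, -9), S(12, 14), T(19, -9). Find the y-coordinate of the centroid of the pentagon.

-412/129

Apply the shoelace (surveyor's) formula. First the cross-terms c_i = x_i·y_{i+1} − x_{i+1}·y_i:
  48, -189, -88, -374, -300  ⇒  2A = -903, A = -451.5.
Then Σ (y_i + y_{i+1})·c_i = 8652, so ȳ = 8652 / (6·(-451.5)) = -412/129.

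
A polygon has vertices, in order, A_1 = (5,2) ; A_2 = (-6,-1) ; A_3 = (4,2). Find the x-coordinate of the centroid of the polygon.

Apply Gauss's area formula. First the cross-terms c_i = x_i·y_{i+1} − x_{i+1}·y_i:
  7, -8, -2  ⇒  2A = -3, A = -1.5.
Then Σ (x_i + x_{i+1})·c_i = -9, so x̄ = -9 / (6·(-1.5)) = 1.

1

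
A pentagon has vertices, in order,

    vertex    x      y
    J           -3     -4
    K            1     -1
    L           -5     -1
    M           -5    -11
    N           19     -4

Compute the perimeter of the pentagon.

68

|JK| = √((4)² + (3)²) = √25 = 5
|KL| = √((-6)² + (0)²) = √36 = 6
|LM| = √((0)² + (-10)²) = √100 = 10
|MN| = √((24)² + (7)²) = √625 = 25
|NJ| = √((-22)² + (0)²) = √484 = 22
Perimeter = 5 + 6 + 10 + 25 + 22 = 68.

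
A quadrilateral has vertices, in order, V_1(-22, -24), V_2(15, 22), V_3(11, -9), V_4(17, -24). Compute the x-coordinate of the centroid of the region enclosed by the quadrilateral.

409/258

Apply the shoelace formula. First the cross-terms c_i = x_i·y_{i+1} − x_{i+1}·y_i:
  -124, -377, -111, -936  ⇒  2A = -1548, A = -774.
Then Σ (x_i + x_{i+1})·c_i = -7362, so x̄ = -7362 / (6·(-774)) = 409/258.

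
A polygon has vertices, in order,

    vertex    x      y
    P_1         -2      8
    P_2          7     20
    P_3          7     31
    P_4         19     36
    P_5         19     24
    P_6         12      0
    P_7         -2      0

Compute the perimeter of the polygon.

|P_1P_2| = √((9)² + (12)²) = √225 = 15
|P_2P_3| = √((0)² + (11)²) = √121 = 11
|P_3P_4| = √((12)² + (5)²) = √169 = 13
|P_4P_5| = √((0)² + (-12)²) = √144 = 12
|P_5P_6| = √((-7)² + (-24)²) = √625 = 25
|P_6P_7| = √((-14)² + (0)²) = √196 = 14
|P_7P_1| = √((0)² + (8)²) = √64 = 8
Perimeter = 15 + 11 + 13 + 12 + 25 + 14 + 8 = 98.

98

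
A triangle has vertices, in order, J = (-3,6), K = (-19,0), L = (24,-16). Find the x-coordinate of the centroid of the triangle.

Apply the shoelace (surveyor's) formula. First the cross-terms c_i = x_i·y_{i+1} − x_{i+1}·y_i:
  114, 304, 96  ⇒  2A = 514, A = 257.
Then Σ (x_i + x_{i+1})·c_i = 1028, so x̄ = 1028 / (6·257) = 2/3.

2/3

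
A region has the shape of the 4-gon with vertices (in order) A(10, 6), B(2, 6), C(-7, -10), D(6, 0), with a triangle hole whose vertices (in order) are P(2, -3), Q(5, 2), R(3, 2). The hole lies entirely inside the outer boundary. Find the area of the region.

78

Outer boundary:
Apply Gauss's area formula: 2A = Σ (x_i·y_{i+1} − x_{i+1}·y_i), indices taken mod 4.
Σ = (48) + (22) + (60) + (36) = 166
Area = |Σ|/2 = 83.
Hole:
Apply the shoelace (surveyor's) formula: 2A = Σ (x_i·y_{i+1} − x_{i+1}·y_i), indices taken mod 3.
Σ = (19) + (4) + (-13) = 10
Area = |Σ|/2 = 5.
Net area = 83 − 5 = 78.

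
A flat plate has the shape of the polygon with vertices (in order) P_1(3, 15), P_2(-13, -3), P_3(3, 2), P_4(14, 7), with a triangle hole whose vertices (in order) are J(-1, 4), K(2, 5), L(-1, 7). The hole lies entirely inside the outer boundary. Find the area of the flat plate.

Outer boundary:
Apply the shoelace (surveyor's) formula: 2A = Σ (x_i·y_{i+1} − x_{i+1}·y_i), indices taken mod 4.
P_1→P_2: (3)(-3) − (-13)(15) = 186
P_2→P_3: (-13)(2) − (3)(-3) = -17
P_3→P_4: (3)(7) − (14)(2) = -7
P_4→P_1: (14)(15) − (3)(7) = 189
Σ = 351
Area = |Σ|/2 = 175.5.
Hole:
Apply the surveyor's formula: 2A = Σ (x_i·y_{i+1} − x_{i+1}·y_i), indices taken mod 3.
Σ = (-13) + (19) + (3) = 9
Area = |Σ|/2 = 4.5.
Net area = 175.5 − 4.5 = 171.

171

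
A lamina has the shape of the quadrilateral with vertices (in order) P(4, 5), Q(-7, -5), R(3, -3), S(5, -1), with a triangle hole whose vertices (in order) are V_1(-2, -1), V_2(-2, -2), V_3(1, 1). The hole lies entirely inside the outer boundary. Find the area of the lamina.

Outer boundary:
Apply the shoelace (surveyor's) formula: 2A = Σ (x_i·y_{i+1} − x_{i+1}·y_i), indices taken mod 4.
Cross-terms: 15, 36, 12, 29  ⇒  Σ = 92
Area = |Σ|/2 = 46.
Hole:
Σ = (2) + (0) + (1) = 3
Area = |Σ|/2 = 1.5.
Net area = 46 − 1.5 = 44.5.

44.5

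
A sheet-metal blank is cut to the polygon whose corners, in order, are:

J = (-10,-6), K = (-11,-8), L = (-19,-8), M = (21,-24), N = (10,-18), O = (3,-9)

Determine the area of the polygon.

146

Apply the shoelace formula: 2A = Σ (x_i·y_{i+1} − x_{i+1}·y_i), indices taken mod 6.
Σ = (14) + (-64) + (624) + (-138) + (-36) + (-108) = 292
Area = |Σ|/2 = 146.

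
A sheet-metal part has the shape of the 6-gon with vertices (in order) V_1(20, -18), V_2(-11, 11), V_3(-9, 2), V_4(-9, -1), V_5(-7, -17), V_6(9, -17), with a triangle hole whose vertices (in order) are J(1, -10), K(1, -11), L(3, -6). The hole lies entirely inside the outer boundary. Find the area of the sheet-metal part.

360

Outer boundary:
Σ = (22) + (77) + (27) + (146) + (272) + (178) = 722
Area = |Σ|/2 = 361.
Hole:
Cross-terms: -1, 27, -24  ⇒  Σ = 2
Area = |Σ|/2 = 1.
Net area = 361 − 1 = 360.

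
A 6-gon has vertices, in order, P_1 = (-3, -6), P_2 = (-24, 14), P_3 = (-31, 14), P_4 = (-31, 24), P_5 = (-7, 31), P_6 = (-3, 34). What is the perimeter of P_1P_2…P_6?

116

|P_1P_2| = √((-21)² + (20)²) = √841 = 29
|P_2P_3| = √((-7)² + (0)²) = √49 = 7
|P_3P_4| = √((0)² + (10)²) = √100 = 10
|P_4P_5| = √((24)² + (7)²) = √625 = 25
|P_5P_6| = √((4)² + (3)²) = √25 = 5
|P_6P_1| = √((0)² + (-40)²) = √1600 = 40
Perimeter = 29 + 7 + 10 + 25 + 5 + 40 = 116.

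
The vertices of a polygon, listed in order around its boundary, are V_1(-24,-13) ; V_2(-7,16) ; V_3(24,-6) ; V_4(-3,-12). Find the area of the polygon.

V_1→V_2: (-24)(16) − (-7)(-13) = -475
V_2→V_3: (-7)(-6) − (24)(16) = -342
V_3→V_4: (24)(-12) − (-3)(-6) = -306
V_4→V_1: (-3)(-13) − (-24)(-12) = -249
Σ = -1372
Area = |Σ|/2 = 686.

686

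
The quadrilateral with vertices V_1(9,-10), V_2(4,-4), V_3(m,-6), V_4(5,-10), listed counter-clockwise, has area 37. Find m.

The doubled signed area Σ (x_i y_{i+1} − x_{i+1} y_i) is linear in m.
With m=0 it equals 50; the coefficient of m is -6 (from the two edges through V_3).
So -6·m + 50 = 2·37 = 74 ⇒ m = -4.

-4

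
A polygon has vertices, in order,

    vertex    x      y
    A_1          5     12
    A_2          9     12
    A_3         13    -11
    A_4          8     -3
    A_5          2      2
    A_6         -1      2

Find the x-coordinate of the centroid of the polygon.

Apply Gauss's area formula. First the cross-terms c_i = x_i·y_{i+1} − x_{i+1}·y_i:
  -48, -255, 49, 22, 6, -22  ⇒  2A = -248, A = -124.
Then Σ (x_i + x_{i+1})·c_i = -5115, so x̄ = -5115 / (6·(-124)) = 6.875.

6.875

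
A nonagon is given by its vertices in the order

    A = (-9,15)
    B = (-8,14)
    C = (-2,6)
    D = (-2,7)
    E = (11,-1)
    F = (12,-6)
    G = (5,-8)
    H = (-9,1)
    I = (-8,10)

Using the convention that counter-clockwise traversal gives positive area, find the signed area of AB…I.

Σ = (-6) + (-20) + (-2) + (-75) + (-54) + (-66) + (-67) + (-82) + (-30) = -402
Signed area = Σ/2 = -201 (negative ⇒ clockwise traversal).

-201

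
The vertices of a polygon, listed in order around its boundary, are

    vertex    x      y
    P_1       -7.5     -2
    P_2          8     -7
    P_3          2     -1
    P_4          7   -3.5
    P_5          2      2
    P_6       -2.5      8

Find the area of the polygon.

90.75

Σ = (68.5) + (6) + (0) + (21) + (21) + (65) = 181.5
Area = |Σ|/2 = 90.75.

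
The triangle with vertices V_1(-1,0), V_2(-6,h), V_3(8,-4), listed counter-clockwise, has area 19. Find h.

The doubled signed area Σ (x_i y_{i+1} − x_{i+1} y_i) is linear in h.
With h=0 it equals 20; the coefficient of h is -9 (from the two edges through V_2).
So -9·h + 20 = 2·19 = 38 ⇒ h = -2.

-2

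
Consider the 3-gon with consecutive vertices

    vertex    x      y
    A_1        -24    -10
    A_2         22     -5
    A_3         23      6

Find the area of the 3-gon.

Cross-terms: 340, 247, -86  ⇒  Σ = 501
Area = |Σ|/2 = 250.5.

250.5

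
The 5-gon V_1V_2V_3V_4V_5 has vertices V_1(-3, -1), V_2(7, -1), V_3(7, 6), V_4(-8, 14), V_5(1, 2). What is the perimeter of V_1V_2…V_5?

54

|V_1V_2| = √((10)² + (0)²) = √100 = 10
|V_2V_3| = √((0)² + (7)²) = √49 = 7
|V_3V_4| = √((-15)² + (8)²) = √289 = 17
|V_4V_5| = √((9)² + (-12)²) = √225 = 15
|V_5V_1| = √((-4)² + (-3)²) = √25 = 5
Perimeter = 10 + 7 + 17 + 15 + 5 = 54.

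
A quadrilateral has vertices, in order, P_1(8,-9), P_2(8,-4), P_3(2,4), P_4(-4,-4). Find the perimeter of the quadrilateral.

38

|P_1P_2| = √((0)² + (5)²) = √25 = 5
|P_2P_3| = √((-6)² + (8)²) = √100 = 10
|P_3P_4| = √((-6)² + (-8)²) = √100 = 10
|P_4P_1| = √((12)² + (-5)²) = √169 = 13
Perimeter = 5 + 10 + 10 + 13 = 38.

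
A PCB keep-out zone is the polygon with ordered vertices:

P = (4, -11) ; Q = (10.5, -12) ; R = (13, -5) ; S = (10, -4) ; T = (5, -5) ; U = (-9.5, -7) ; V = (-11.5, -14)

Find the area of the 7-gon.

145.75

Σ = (67.5) + (103.5) + (-2) + (-30) + (-82.5) + (52.5) + (182.5) = 291.5
Area = |Σ|/2 = 145.75.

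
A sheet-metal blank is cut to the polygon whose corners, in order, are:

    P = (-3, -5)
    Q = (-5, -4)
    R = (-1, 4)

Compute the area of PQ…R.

10

Σ = (-13) + (-24) + (17) = -20
Area = |Σ|/2 = 10.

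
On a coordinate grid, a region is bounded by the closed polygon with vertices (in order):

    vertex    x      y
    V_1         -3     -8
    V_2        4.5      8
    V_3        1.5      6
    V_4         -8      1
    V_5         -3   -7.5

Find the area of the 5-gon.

70.5

Apply the shoelace (surveyor's) formula: 2A = Σ (x_i·y_{i+1} − x_{i+1}·y_i), indices taken mod 5.
Σ = (12) + (15) + (49.5) + (63) + (1.5) = 141
Area = |Σ|/2 = 70.5.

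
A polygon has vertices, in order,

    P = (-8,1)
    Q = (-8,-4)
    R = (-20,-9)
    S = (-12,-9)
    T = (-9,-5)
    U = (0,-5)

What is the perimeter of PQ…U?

|PQ| = √((0)² + (-5)²) = √25 = 5
|QR| = √((-12)² + (-5)²) = √169 = 13
|RS| = √((8)² + (0)²) = √64 = 8
|ST| = √((3)² + (4)²) = √25 = 5
|TU| = √((9)² + (0)²) = √81 = 9
|UP| = √((-8)² + (6)²) = √100 = 10
Perimeter = 5 + 13 + 8 + 5 + 9 + 10 = 50.

50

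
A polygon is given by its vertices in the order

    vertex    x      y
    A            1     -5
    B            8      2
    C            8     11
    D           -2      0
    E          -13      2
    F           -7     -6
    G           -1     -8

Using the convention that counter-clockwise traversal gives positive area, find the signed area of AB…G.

Cross-terms: 42, 72, 22, -4, 92, 50, 13  ⇒  Σ = 287
Signed area = Σ/2 = 143.5 (positive ⇒ counter-clockwise traversal).

143.5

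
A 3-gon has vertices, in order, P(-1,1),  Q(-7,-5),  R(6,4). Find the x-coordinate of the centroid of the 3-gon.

-2/3

Apply the surveyor's formula. First the cross-terms c_i = x_i·y_{i+1} − x_{i+1}·y_i:
  12, 2, 10  ⇒  2A = 24, A = 12.
Then Σ (x_i + x_{i+1})·c_i = -48, so x̄ = -48 / (6·12) = -2/3.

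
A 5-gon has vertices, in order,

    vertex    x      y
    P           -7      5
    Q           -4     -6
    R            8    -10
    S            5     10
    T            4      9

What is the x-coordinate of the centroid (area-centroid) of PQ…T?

289/276

Apply the shoelace (surveyor's) formula. First the cross-terms c_i = x_i·y_{i+1} − x_{i+1}·y_i:
  62, 88, 130, 5, 83  ⇒  2A = 368, A = 184.
Then Σ (x_i + x_{i+1})·c_i = 1156, so x̄ = 1156 / (6·184) = 289/276.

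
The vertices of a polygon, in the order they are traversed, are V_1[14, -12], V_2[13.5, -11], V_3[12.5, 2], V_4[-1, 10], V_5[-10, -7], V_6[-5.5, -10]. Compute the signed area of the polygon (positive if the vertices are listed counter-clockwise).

Apply the shoelace (surveyor's) formula: 2A = Σ (x_i·y_{i+1} − x_{i+1}·y_i), indices taken mod 6.
Σ = (8) + (164.5) + (127) + (107) + (61.5) + (206) = 674
Signed area = Σ/2 = 337 (positive ⇒ counter-clockwise traversal).

337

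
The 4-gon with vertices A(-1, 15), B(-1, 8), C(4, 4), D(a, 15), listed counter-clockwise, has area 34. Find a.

The doubled signed area Σ (x_i y_{i+1} − x_{i+1} y_i) is linear in a.
With a=0 it equals 46; the coefficient of a is 11 (from the two edges through D).
So 11·a + 46 = 2·34 = 68 ⇒ a = 2.

2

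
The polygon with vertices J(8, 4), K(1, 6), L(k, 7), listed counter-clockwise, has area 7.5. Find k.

Write out the shoelace sum; only the two edges meeting at L involve k:
2·Area = [(1·7 − k·6) + (k·4 − 8·7)] + 44
       = -2·k + -5 = 15
⇒ k = -10.

-10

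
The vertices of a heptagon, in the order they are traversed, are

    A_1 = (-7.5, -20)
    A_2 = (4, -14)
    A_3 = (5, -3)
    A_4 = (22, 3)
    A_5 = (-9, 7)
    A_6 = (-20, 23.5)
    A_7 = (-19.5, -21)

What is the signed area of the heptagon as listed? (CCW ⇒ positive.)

Σ = (185) + (58) + (81) + (181) + (-71.5) + (878.25) + (232.5) = 1544.25
Signed area = Σ/2 = 772.125 (positive ⇒ counter-clockwise traversal).

772.125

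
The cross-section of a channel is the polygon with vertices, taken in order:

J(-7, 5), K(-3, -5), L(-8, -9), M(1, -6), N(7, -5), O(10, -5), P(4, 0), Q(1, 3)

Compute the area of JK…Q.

Σ = (50) + (-13) + (57) + (37) + (15) + (20) + (12) + (26) = 204
Area = |Σ|/2 = 102.

102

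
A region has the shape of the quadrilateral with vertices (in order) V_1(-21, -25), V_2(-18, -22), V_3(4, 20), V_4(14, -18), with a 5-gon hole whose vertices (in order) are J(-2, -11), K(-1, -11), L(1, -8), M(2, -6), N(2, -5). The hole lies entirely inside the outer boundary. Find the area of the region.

Outer boundary:
Apply the shoelace formula: 2A = Σ (x_i·y_{i+1} − x_{i+1}·y_i), indices taken mod 4.
V_1→V_2: (-21)(-22) − (-18)(-25) = 12
V_2→V_3: (-18)(20) − (4)(-22) = -272
V_3→V_4: (4)(-18) − (14)(20) = -352
V_4→V_1: (14)(-25) − (-21)(-18) = -728
Σ = -1340
Area = |Σ|/2 = 670.
Hole:
Apply Gauss's area formula: 2A = Σ (x_i·y_{i+1} − x_{i+1}·y_i), indices taken mod 5.
Cross-terms: 11, 19, 10, 2, -32  ⇒  Σ = 10
Area = |Σ|/2 = 5.
Net area = 670 − 5 = 665.

665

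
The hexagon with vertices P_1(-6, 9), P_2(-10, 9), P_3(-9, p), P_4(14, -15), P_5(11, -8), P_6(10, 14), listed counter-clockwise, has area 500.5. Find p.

-12

Write out the shoelace sum; only the two edges meeting at P_3 involve p:
2·Area = [((-10)·p − (-9)·9) + ((-9)·(-15) − 14·p)] + 497
       = -24·p + 713 = 1001
⇒ p = -12.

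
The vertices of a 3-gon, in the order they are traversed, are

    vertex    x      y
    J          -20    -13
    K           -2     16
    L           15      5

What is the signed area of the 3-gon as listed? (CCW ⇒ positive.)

-345.5

Σ = (-346) + (-250) + (-95) = -691
Signed area = Σ/2 = -345.5 (negative ⇒ clockwise traversal).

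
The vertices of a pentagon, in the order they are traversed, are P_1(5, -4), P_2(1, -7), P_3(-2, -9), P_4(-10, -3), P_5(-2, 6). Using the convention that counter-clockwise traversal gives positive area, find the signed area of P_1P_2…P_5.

Σ = (-31) + (-23) + (-84) + (-66) + (-22) = -226
Signed area = Σ/2 = -113 (negative ⇒ clockwise traversal).

-113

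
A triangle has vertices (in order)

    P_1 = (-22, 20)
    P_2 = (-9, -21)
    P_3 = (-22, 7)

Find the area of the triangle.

84.5

Cross-terms: 642, -525, -286  ⇒  Σ = -169
Area = |Σ|/2 = 84.5.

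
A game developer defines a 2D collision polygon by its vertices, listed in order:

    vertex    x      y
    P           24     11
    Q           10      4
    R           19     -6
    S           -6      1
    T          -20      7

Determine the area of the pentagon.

288.5

P→Q: (24)(4) − (10)(11) = -14
Q→R: (10)(-6) − (19)(4) = -136
R→S: (19)(1) − (-6)(-6) = -17
S→T: (-6)(7) − (-20)(1) = -22
T→P: (-20)(11) − (24)(7) = -388
Σ = -577
Area = |Σ|/2 = 288.5.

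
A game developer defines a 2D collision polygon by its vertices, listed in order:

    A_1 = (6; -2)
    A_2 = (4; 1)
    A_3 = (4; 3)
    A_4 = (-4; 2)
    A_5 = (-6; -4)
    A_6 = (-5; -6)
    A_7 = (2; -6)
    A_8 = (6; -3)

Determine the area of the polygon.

82

Apply Gauss's area formula: 2A = Σ (x_i·y_{i+1} − x_{i+1}·y_i), indices taken mod 8.
Σ = (14) + (8) + (20) + (28) + (16) + (42) + (30) + (6) = 164
Area = |Σ|/2 = 82.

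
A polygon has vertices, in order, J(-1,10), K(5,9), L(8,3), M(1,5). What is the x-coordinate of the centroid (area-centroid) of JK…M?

Apply the shoelace (surveyor's) formula. First the cross-terms c_i = x_i·y_{i+1} − x_{i+1}·y_i:
  -59, -57, 37, 15  ⇒  2A = -64, A = -32.
Then Σ (x_i + x_{i+1})·c_i = -644, so x̄ = -644 / (6·(-32)) = 161/48.

161/48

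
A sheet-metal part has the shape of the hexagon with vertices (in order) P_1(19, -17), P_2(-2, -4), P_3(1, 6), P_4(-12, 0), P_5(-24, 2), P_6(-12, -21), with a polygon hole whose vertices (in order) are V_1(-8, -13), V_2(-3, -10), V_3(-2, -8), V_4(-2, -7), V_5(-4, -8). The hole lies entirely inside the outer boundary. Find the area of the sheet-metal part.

Outer boundary:
Apply the shoelace (surveyor's) formula: 2A = Σ (x_i·y_{i+1} − x_{i+1}·y_i), indices taken mod 6.
Σ = (-110) + (-8) + (72) + (-24) + (528) + (603) = 1061
Area = |Σ|/2 = 530.5.
Hole:
Σ = (41) + (4) + (-2) + (-12) + (-12) = 19
Area = |Σ|/2 = 9.5.
Net area = 530.5 − 9.5 = 521.

521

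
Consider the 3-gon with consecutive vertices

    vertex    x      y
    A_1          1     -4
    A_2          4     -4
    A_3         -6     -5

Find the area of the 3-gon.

Cross-terms: 12, -44, 29  ⇒  Σ = -3
Area = |Σ|/2 = 1.5.

1.5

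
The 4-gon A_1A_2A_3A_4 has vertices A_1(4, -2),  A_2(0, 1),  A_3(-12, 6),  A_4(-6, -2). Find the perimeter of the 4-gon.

38

|A_1A_2| = √((-4)² + (3)²) = √25 = 5
|A_2A_3| = √((-12)² + (5)²) = √169 = 13
|A_3A_4| = √((6)² + (-8)²) = √100 = 10
|A_4A_1| = √((10)² + (0)²) = √100 = 10
Perimeter = 5 + 13 + 10 + 10 = 38.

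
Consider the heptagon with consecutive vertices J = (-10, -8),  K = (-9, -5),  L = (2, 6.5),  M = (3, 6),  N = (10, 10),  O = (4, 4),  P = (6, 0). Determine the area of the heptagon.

90

Apply Gauss's area formula: 2A = Σ (x_i·y_{i+1} − x_{i+1}·y_i), indices taken mod 7.
Σ = (-22) + (-48.5) + (-7.5) + (-30) + (0) + (-24) + (-48) = -180
Area = |Σ|/2 = 90.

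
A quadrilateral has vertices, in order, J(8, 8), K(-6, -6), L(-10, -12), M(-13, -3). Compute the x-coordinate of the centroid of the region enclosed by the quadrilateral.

Apply the shoelace formula. First the cross-terms c_i = x_i·y_{i+1} − x_{i+1}·y_i:
  0, 12, -126, -80  ⇒  2A = -194, A = -97.
Then Σ (x_i + x_{i+1})·c_i = 3106, so x̄ = 3106 / (6·(-97)) = -1553/291.

-1553/291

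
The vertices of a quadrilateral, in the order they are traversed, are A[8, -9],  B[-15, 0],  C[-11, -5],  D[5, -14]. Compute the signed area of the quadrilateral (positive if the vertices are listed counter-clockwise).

Apply the shoelace formula: 2A = Σ (x_i·y_{i+1} − x_{i+1}·y_i), indices taken mod 4.
Σ = (-135) + (75) + (179) + (67) = 186
Signed area = Σ/2 = 93 (positive ⇒ counter-clockwise traversal).

93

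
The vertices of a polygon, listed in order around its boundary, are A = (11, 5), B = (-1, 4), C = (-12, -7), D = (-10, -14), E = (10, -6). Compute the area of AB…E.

259

Apply the shoelace (surveyor's) formula: 2A = Σ (x_i·y_{i+1} − x_{i+1}·y_i), indices taken mod 5.
Σ = (49) + (55) + (98) + (200) + (116) = 518
Area = |Σ|/2 = 259.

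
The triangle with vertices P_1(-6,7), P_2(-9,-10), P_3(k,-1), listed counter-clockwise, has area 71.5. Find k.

Write out the shoelace sum; only the two edges meeting at P_3 involve k:
2·Area = [((-9)·(-1) − k·(-10)) + (k·7 − (-6)·(-1))] + 123
       = 17·k + 126 = 143
⇒ k = 1.

1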